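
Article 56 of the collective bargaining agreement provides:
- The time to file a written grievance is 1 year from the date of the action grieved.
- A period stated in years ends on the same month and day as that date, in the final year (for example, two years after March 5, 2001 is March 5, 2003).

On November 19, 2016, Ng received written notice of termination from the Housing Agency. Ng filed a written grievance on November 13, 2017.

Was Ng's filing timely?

1 year after November 19, 2016 is November 19, 2017.
The deadline is November 19, 2017; the filing on November 13, 2017 is on or before that date.

Yes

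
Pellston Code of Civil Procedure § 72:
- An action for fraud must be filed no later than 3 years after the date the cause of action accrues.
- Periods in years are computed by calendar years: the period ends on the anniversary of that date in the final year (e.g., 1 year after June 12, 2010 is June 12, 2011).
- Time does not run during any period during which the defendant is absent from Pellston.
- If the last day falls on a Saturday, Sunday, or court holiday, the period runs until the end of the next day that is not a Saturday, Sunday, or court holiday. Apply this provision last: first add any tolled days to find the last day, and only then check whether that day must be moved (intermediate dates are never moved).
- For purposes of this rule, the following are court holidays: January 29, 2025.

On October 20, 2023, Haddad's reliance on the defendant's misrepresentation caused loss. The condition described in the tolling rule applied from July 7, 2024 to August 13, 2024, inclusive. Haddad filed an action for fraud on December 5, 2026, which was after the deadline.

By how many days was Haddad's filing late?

8 days

3 years after October 20, 2023 is October 20, 2026.
From July 7, 2024 through August 13, 2024 inclusive is 38 days; tolling adds 38 days: October 20, 2026 + 38 days = November 27, 2026.
November 27, 2026 is a Friday and not a court holiday, so no extension applies.
The deadline is November 27, 2026; from November 27, 2026 to December 5, 2026 is 8 days.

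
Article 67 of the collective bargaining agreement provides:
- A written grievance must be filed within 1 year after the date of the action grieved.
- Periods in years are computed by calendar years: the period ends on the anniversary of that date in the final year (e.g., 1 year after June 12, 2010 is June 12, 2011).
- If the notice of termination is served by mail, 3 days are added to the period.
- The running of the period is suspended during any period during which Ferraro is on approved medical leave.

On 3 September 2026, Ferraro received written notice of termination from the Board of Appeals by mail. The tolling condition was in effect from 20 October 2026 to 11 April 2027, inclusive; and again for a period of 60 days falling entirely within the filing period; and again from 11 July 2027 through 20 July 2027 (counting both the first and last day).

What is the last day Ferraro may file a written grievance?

May 7, 2028

1 year after 3 September 2026 is September 3, 2027.
Service was by mail, adding 3 days: September 3, 2027 + 3 days = September 6, 2027.
From October 20, 2026 through April 11, 2027 inclusive is 174 days; tolling adds 174 days: September 6, 2027 + 174 days = February 27, 2028.
Tolling adds 60 days: February 27, 2028 + 60 days = April 27, 2028.
From July 11, 2027 through July 20, 2027 inclusive is 10 days; tolling adds 10 days: April 27, 2028 + 10 days = May 7, 2028.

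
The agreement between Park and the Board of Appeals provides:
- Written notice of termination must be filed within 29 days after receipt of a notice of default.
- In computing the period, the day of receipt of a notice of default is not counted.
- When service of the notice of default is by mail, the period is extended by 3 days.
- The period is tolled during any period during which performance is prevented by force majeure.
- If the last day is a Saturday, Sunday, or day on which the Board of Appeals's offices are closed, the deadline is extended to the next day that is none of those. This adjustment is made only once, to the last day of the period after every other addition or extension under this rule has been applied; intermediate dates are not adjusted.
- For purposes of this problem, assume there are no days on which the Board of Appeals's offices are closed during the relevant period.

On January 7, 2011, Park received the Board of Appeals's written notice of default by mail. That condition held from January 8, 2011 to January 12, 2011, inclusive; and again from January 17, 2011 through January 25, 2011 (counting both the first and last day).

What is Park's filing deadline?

29 days after January 7, 2011 is February 5, 2011.
Service was by mail, adding 3 days: February 5, 2011 + 3 days = February 8, 2011.
From January 8, 2011 through January 12, 2011 inclusive is 5 days; tolling adds 5 days: February 8, 2011 + 5 days = February 13, 2011.
From January 17, 2011 through January 25, 2011 inclusive is 9 days; tolling adds 9 days: February 13, 2011 + 9 days = February 22, 2011.
February 22, 2011 is a Tuesday and not a day on which the Board of Appeals's offices are closed, so no extension applies.

February 22, 2011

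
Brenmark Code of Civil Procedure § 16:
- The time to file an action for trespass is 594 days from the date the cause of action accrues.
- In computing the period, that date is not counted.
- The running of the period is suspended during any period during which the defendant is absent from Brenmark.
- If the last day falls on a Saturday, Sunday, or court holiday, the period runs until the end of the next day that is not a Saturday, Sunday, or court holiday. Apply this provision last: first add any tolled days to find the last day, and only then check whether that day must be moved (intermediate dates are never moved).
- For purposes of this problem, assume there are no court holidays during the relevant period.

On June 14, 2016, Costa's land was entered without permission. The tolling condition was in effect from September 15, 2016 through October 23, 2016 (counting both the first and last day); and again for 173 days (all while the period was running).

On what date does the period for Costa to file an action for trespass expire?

August 29, 2018

594 days after June 14, 2016 is January 29, 2018.
From September 15, 2016 through October 23, 2016 inclusive is 39 days; tolling adds 39 days: January 29, 2018 + 39 days = March 9, 2018.
Tolling adds 173 days: March 9, 2018 + 173 days = August 29, 2018.
August 29, 2018 is a Wednesday and not a court holiday, so no extension applies.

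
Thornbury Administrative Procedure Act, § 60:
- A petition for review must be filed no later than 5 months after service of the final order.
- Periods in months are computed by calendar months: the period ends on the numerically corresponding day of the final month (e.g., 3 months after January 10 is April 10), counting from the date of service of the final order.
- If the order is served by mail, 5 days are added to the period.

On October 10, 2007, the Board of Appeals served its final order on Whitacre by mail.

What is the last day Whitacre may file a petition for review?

5 months after October 10, 2007 is March 10, 2008.
Service was by mail, adding 5 days: March 10, 2008 + 5 days = March 15, 2008.

March 15, 2008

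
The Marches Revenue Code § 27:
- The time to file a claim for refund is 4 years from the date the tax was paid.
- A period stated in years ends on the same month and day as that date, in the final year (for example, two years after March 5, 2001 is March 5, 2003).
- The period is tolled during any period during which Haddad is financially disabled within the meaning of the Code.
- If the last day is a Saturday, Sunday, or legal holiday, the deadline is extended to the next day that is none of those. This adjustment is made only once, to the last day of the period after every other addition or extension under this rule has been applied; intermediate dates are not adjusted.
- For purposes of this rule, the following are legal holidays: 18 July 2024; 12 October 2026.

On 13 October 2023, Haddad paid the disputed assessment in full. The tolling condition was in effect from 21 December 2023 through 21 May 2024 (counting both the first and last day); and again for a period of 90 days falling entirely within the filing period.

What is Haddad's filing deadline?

June 12, 2028

4 years after 13 October 2023 is October 13, 2027.
From December 21, 2023 through May 21, 2024 inclusive is 153 days; tolling adds 153 days: October 13, 2027 + 153 days = March 14, 2028.
Tolling adds 90 days: March 14, 2028 + 90 days = June 12, 2028.
June 12, 2028 is a Monday and not a legal holiday, so no extension applies.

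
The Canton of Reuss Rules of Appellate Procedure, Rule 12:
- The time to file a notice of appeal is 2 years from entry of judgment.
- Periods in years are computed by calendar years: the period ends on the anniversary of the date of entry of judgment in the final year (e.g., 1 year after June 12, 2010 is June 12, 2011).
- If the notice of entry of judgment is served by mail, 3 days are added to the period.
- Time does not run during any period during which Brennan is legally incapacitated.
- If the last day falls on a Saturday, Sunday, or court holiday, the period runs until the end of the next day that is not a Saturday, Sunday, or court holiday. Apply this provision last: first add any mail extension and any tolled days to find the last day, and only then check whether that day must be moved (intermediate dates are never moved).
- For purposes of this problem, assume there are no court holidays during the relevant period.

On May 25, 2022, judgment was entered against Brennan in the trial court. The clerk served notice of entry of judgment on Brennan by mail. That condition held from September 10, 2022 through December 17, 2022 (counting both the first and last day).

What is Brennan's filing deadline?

September 4, 2024

2 years after May 25, 2022 is May 25, 2024.
Service was by mail, adding 3 days: May 25, 2024 + 3 days = May 28, 2024.
From September 10, 2022 through December 17, 2022 inclusive is 99 days; tolling adds 99 days: May 28, 2024 + 99 days = September 4, 2024.
September 4, 2024 is a Wednesday and not a court holiday, so no extension applies.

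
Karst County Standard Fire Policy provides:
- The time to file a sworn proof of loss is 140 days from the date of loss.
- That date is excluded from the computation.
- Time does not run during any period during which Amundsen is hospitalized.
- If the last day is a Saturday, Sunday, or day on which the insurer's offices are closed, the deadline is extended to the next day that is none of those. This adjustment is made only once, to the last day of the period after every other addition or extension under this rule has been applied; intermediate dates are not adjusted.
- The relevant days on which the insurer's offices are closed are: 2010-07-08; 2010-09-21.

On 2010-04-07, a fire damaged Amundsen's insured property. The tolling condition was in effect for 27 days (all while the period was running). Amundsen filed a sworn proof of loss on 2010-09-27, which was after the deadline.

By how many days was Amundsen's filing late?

140 days after 2010-04-07 is August 25, 2010.
Tolling adds 27 days: August 25, 2010 + 27 days = September 21, 2010.
September 21, 2010 is a listed holiday. The next qualifying day is September 22, 2010.
The deadline is September 22, 2010; from September 22, 2010 to September 27, 2010 is 5 days.

5 days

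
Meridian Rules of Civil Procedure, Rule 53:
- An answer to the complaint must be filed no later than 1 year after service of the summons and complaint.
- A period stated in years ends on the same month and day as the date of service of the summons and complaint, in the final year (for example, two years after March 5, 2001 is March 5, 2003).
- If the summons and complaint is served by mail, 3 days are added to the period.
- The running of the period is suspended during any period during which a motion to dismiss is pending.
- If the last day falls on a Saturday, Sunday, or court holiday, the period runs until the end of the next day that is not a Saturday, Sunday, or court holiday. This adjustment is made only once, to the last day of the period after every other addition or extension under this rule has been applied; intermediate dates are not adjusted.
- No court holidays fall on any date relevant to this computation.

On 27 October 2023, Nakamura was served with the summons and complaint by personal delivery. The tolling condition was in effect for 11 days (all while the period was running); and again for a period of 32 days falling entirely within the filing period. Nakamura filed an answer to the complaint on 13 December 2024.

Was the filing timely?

No

1 year after 27 October 2023 is October 27, 2024.
Service was not by mail, so no mail extension applies.
Tolling adds 11 days: October 27, 2024 + 11 days = November 7, 2024.
Tolling adds 32 days: November 7, 2024 + 32 days = December 9, 2024.
December 9, 2024 is a Monday and not a court holiday, so no extension applies.
The deadline is December 9, 2024; the filing on December 13, 2024 is after that date.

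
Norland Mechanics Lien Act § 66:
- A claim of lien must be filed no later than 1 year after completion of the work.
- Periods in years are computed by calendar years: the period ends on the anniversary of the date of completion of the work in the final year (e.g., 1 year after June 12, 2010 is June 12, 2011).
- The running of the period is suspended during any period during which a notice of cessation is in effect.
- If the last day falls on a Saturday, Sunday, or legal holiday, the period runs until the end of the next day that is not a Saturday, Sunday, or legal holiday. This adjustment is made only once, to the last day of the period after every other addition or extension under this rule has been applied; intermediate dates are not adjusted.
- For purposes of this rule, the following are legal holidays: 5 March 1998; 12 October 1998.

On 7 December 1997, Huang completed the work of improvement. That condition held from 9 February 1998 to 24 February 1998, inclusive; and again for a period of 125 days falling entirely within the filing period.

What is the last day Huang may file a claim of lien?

1 year after 7 December 1997 is December 7, 1998.
From February 9, 1998 through February 24, 1998 inclusive is 16 days; tolling adds 16 days: December 7, 1998 + 16 days = December 23, 1998.
Tolling adds 125 days: December 23, 1998 + 125 days = April 27, 1999.
April 27, 1999 is a Tuesday and not a legal holiday, so no extension applies.

April 27, 1999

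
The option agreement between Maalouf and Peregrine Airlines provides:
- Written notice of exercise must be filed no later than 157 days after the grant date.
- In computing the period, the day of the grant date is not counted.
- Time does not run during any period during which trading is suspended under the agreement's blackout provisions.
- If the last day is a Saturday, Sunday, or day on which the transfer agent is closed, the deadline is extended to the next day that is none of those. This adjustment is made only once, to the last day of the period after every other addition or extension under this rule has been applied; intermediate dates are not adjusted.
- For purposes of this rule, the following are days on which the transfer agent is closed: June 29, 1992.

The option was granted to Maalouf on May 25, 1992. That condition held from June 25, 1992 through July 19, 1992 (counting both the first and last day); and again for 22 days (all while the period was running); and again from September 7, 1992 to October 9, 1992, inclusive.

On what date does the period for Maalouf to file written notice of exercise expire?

157 days after May 25, 1992 is October 29, 1992.
From June 25, 1992 through July 19, 1992 inclusive is 25 days; tolling adds 25 days: October 29, 1992 + 25 days = November 23, 1992.
Tolling adds 22 days: November 23, 1992 + 22 days = December 15, 1992.
From September 7, 1992 through October 9, 1992 inclusive is 33 days; tolling adds 33 days: December 15, 1992 + 33 days = January 17, 1993.
January 17, 1993 is Sunday. The next qualifying day is January 18, 1993.

January 18, 1993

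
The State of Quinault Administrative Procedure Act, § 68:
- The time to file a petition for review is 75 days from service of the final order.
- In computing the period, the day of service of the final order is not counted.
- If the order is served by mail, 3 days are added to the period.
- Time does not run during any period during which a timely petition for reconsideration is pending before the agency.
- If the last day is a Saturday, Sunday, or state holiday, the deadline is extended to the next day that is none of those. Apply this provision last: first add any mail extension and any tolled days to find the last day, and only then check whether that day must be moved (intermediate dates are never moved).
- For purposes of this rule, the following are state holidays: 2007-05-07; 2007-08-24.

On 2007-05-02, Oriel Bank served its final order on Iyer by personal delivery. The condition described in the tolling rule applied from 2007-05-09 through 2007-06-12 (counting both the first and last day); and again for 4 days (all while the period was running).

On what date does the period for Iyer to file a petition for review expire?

August 27, 2007

75 days after 2007-05-02 is July 16, 2007.
Service was not by mail, so no mail extension applies.
From May 9, 2007 through June 12, 2007 inclusive is 35 days; tolling adds 35 days: July 16, 2007 + 35 days = August 20, 2007.
Tolling adds 4 days: August 20, 2007 + 4 days = August 24, 2007.
August 24, 2007 is a listed holiday; August 25, 2007 is Saturday; August 26, 2007 is Sunday. The next qualifying day is August 27, 2007.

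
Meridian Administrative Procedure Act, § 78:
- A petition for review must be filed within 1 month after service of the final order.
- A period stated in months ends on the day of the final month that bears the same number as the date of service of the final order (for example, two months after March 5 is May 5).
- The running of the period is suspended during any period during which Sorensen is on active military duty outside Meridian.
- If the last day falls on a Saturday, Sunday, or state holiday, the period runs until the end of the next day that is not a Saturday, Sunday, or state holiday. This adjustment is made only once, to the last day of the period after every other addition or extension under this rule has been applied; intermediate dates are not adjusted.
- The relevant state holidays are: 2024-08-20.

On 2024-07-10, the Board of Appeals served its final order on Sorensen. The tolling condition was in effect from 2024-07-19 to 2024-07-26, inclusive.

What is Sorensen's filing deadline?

August 19, 2024

1 month after 2024-07-10 is August 10, 2024.
From July 19, 2024 through July 26, 2024 inclusive is 8 days; tolling adds 8 days: August 10, 2024 + 8 days = August 18, 2024.
August 18, 2024 is Sunday. The next qualifying day is August 19, 2024.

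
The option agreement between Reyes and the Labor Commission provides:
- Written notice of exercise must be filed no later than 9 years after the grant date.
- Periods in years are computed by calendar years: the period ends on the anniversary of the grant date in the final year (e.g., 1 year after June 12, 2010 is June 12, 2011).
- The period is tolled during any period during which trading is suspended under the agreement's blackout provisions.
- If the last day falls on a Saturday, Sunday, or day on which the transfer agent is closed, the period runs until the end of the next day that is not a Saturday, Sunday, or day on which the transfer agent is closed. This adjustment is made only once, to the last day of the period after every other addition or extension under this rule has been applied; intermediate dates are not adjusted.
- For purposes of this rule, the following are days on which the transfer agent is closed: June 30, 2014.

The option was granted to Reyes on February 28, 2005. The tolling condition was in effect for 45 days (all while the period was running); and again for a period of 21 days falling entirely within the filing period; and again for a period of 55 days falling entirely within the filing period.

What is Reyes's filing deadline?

July 1, 2014

9 years after February 28, 2005 is February 28, 2014.
Tolling adds 45 days: February 28, 2014 + 45 days = April 14, 2014.
Tolling adds 21 days: April 14, 2014 + 21 days = May 5, 2014.
Tolling adds 55 days: May 5, 2014 + 55 days = June 29, 2014.
June 29, 2014 is Sunday; June 30, 2014 is a listed holiday. The next qualifying day is July 1, 2014.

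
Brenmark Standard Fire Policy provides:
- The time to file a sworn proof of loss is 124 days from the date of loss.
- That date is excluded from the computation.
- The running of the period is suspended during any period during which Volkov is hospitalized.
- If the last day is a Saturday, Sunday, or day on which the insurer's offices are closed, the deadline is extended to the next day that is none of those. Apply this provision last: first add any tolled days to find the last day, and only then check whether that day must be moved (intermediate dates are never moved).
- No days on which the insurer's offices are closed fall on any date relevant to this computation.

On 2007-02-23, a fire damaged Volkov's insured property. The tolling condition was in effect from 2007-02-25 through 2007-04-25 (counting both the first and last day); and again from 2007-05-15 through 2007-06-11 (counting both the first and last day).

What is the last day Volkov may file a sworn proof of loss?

September 24, 2007

124 days after 2007-02-23 is June 27, 2007.
From February 25, 2007 through April 25, 2007 inclusive is 60 days; tolling adds 60 days: June 27, 2007 + 60 days = August 26, 2007.
From May 15, 2007 through June 11, 2007 inclusive is 28 days; tolling adds 28 days: August 26, 2007 + 28 days = September 23, 2007.
September 23, 2007 is Sunday. The next qualifying day is September 24, 2007.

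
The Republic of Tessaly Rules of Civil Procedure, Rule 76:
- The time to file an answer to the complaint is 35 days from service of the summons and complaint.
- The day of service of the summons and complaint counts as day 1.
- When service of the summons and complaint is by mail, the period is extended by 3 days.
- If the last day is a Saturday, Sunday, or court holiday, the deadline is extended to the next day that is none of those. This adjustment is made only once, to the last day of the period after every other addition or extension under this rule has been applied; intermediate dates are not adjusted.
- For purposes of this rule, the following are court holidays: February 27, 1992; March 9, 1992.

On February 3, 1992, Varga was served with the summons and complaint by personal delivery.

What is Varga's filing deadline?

March 10, 1992

Counting February 3, 1992 as day 1, day 35 is March 8, 1992.
Service was not by mail, so no mail extension applies.
March 8, 1992 is Sunday; March 9, 1992 is a listed holiday. The next qualifying day is March 10, 1992.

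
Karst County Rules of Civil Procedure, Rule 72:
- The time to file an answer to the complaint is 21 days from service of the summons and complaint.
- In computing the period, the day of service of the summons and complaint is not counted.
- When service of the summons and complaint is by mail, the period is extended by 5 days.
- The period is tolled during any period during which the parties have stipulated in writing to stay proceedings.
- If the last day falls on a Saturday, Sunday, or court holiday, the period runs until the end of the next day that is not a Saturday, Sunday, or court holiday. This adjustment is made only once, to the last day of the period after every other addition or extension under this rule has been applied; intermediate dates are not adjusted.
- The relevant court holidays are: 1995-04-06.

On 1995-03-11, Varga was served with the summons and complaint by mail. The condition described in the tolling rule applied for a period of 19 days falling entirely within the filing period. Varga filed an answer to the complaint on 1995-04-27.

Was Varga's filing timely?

21 days after 1995-03-11 is April 1, 1995.
Service was by mail, adding 5 days: April 1, 1995 + 5 days = April 6, 1995.
Tolling adds 19 days: April 6, 1995 + 19 days = April 25, 1995.
April 25, 1995 is a Tuesday and not a court holiday, so no extension applies.
The deadline is April 25, 1995; the filing on April 27, 1995 is after that date.

No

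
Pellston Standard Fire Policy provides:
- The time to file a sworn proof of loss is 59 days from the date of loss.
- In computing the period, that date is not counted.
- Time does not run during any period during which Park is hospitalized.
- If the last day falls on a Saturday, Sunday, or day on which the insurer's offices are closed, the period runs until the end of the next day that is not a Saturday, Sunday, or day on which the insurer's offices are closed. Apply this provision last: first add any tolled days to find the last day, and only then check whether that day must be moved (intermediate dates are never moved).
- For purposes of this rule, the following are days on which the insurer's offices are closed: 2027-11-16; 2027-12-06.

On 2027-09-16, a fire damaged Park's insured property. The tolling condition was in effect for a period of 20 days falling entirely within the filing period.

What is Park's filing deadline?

December 7, 2027

59 days after 2027-09-16 is November 14, 2027.
Tolling adds 20 days: November 14, 2027 + 20 days = December 4, 2027.
December 4, 2027 is Saturday; December 5, 2027 is Sunday; December 6, 2027 is a listed holiday. The next qualifying day is December 7, 2027.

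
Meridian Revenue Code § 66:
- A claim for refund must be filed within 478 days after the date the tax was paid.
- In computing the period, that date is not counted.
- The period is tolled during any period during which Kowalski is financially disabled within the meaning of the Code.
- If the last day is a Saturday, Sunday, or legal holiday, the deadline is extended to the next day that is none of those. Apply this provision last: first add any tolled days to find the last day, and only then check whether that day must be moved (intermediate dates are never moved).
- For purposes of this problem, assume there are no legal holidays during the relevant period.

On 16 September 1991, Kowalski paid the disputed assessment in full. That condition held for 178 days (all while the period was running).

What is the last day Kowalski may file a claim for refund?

478 days after 16 September 1991 is January 6, 1993.
Tolling adds 178 days: January 6, 1993 + 178 days = July 3, 1993.
July 3, 1993 is Saturday; July 4, 1993 is Sunday. The next qualifying day is July 5, 1993.

July 5, 1993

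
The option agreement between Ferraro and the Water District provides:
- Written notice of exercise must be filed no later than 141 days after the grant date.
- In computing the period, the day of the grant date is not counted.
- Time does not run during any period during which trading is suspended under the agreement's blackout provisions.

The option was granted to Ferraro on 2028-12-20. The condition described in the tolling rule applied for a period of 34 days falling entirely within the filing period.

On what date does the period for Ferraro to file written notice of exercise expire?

June 13, 2029

141 days after 2028-12-20 is May 10, 2029.
Tolling adds 34 days: May 10, 2029 + 34 days = June 13, 2029.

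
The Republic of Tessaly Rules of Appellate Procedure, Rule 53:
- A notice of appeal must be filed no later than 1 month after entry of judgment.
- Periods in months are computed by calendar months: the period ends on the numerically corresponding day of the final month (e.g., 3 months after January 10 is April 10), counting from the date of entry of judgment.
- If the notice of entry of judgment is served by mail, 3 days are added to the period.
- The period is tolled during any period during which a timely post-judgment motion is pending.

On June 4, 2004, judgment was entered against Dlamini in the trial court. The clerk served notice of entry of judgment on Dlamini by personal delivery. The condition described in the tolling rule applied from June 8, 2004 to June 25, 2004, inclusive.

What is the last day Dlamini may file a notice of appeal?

July 22, 2004

1 month after June 4, 2004 is July 4, 2004.
Service was not by mail, so no mail extension applies.
From June 8, 2004 through June 25, 2004 inclusive is 18 days; tolling adds 18 days: July 4, 2004 + 18 days = July 22, 2004.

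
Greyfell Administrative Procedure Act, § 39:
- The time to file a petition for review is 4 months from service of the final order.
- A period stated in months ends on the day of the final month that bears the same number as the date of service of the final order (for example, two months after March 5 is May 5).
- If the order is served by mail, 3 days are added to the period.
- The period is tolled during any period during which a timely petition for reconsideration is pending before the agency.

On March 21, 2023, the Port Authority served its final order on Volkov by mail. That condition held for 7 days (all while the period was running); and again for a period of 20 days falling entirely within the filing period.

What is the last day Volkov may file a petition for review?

4 months after March 21, 2023 is July 21, 2023.
Service was by mail, adding 3 days: July 21, 2023 + 3 days = July 24, 2023.
Tolling adds 7 days: July 24, 2023 + 7 days = July 31, 2023.
Tolling adds 20 days: July 31, 2023 + 20 days = August 20, 2023.

August 20, 2023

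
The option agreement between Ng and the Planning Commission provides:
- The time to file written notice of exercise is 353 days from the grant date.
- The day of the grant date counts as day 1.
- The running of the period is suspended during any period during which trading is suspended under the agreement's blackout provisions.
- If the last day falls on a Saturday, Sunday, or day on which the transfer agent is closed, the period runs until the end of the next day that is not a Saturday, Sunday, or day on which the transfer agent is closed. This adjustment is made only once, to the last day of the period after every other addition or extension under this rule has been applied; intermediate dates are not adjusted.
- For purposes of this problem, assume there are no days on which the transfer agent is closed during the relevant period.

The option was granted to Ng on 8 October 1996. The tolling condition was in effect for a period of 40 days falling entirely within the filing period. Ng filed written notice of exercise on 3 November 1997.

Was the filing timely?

Yes

Counting 8 October 1996 as day 1, day 353 is September 25, 1997.
Tolling adds 40 days: September 25, 1997 + 40 days = November 4, 1997.
November 4, 1997 is a Tuesday and not a day on which the transfer agent is closed, so no extension applies.
The deadline is November 4, 1997; the filing on November 3, 1997 is on or before that date.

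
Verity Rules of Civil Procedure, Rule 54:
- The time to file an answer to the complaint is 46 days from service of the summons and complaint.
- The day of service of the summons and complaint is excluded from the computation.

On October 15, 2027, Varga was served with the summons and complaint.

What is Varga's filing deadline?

November 30, 2027

46 days after October 15, 2027 is November 30, 2027.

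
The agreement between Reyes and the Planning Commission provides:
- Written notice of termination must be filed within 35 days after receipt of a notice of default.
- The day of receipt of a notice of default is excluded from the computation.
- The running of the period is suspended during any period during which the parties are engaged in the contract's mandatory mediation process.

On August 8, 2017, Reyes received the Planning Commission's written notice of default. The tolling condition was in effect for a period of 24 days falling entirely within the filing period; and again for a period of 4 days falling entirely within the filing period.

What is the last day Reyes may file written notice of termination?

35 days after August 8, 2017 is September 12, 2017.
Tolling adds 24 days: September 12, 2017 + 24 days = October 6, 2017.
Tolling adds 4 days: October 6, 2017 + 4 days = October 10, 2017.

October 10, 2017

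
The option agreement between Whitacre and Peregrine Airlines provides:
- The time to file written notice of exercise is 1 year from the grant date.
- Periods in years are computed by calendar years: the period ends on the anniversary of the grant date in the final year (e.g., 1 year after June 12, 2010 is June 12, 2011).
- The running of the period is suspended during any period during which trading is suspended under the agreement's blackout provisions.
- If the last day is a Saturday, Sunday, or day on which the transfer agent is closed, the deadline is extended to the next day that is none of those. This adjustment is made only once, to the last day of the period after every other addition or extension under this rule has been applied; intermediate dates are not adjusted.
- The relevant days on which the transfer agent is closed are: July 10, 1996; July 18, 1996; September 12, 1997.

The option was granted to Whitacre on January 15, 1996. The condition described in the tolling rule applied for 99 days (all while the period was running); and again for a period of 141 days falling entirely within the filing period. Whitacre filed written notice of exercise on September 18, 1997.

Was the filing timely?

1 year after January 15, 1996 is January 15, 1997.
Tolling adds 99 days: January 15, 1997 + 99 days = April 24, 1997.
Tolling adds 141 days: April 24, 1997 + 141 days = September 12, 1997.
September 12, 1997 is a listed holiday; September 13, 1997 is Saturday; September 14, 1997 is Sunday. The next qualifying day is September 15, 1997.
The deadline is September 15, 1997; the filing on September 18, 1997 is after that date.

No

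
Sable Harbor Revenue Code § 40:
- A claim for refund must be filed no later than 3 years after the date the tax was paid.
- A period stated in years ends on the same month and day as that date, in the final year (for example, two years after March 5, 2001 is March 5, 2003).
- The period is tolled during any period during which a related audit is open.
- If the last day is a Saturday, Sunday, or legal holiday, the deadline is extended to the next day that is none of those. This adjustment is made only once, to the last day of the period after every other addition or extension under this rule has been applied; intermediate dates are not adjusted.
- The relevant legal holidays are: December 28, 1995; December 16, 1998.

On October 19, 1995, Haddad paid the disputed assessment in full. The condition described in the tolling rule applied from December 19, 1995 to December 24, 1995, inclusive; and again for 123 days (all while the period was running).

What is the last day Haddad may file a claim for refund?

3 years after October 19, 1995 is October 19, 1998.
From December 19, 1995 through December 24, 1995 inclusive is 6 days; tolling adds 6 days: October 19, 1998 + 6 days = October 25, 1998.
Tolling adds 123 days: October 25, 1998 + 123 days = February 25, 1999.
February 25, 1999 is a Thursday and not a legal holiday, so no extension applies.

February 25, 1999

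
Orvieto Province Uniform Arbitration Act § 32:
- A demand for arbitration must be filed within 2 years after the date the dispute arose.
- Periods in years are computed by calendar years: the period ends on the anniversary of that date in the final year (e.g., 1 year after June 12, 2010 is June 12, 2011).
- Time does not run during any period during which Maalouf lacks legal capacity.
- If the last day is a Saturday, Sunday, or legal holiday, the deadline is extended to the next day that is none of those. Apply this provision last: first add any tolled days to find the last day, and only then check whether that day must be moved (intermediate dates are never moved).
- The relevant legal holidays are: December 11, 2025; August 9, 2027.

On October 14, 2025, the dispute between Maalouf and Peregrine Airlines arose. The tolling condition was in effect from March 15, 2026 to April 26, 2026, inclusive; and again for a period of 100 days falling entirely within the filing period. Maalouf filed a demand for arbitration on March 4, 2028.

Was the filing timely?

2 years after October 14, 2025 is October 14, 2027.
From March 15, 2026 through April 26, 2026 inclusive is 43 days; tolling adds 43 days: October 14, 2027 + 43 days = November 26, 2027.
Tolling adds 100 days: November 26, 2027 + 100 days = March 5, 2028.
March 5, 2028 is Sunday. The next qualifying day is March 6, 2028.
The deadline is March 6, 2028; the filing on March 4, 2028 is on or before that date.

Yes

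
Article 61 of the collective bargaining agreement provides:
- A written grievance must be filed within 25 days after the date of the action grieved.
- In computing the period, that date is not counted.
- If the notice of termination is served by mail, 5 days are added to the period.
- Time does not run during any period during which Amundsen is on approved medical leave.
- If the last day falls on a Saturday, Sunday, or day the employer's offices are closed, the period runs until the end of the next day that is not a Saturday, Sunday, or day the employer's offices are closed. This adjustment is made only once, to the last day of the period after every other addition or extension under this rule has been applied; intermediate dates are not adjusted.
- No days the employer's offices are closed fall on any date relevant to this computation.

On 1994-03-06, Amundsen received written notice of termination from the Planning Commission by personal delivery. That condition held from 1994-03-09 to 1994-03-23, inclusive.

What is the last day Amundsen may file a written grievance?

April 15, 1994

25 days after 1994-03-06 is March 31, 1994.
Service was not by mail, so no mail extension applies.
From March 9, 1994 through March 23, 1994 inclusive is 15 days; tolling adds 15 days: March 31, 1994 + 15 days = April 15, 1994.
April 15, 1994 is a Friday and not a day the employer's offices are closed, so no extension applies.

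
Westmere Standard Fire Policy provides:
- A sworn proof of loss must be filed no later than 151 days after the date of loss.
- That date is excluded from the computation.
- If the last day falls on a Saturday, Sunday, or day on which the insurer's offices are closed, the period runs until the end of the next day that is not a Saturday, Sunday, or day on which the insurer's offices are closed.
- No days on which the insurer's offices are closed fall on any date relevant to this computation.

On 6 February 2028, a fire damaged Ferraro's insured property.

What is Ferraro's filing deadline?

151 days after 6 February 2028 is July 6, 2028.
July 6, 2028 is a Thursday and not a day on which the insurer's offices are closed, so no extension applies.

July 6, 2028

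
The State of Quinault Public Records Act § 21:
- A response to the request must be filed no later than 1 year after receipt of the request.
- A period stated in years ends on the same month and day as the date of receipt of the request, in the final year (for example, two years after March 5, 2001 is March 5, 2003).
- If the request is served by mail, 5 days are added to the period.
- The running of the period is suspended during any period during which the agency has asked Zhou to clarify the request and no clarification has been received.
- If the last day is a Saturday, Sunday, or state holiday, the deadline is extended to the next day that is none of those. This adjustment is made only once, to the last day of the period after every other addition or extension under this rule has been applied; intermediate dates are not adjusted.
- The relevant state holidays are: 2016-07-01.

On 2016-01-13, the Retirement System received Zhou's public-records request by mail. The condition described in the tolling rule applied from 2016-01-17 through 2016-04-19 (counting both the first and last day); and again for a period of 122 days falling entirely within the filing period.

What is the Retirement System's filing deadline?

1 year after 2016-01-13 is January 13, 2017.
Service was by mail, adding 5 days: January 13, 2017 + 5 days = January 18, 2017.
From January 17, 2016 through April 19, 2016 inclusive is 94 days; tolling adds 94 days: January 18, 2017 + 94 days = April 22, 2017.
Tolling adds 122 days: April 22, 2017 + 122 days = August 22, 2017.
August 22, 2017 is a Tuesday and not a state holiday, so no extension applies.

August 22, 2017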